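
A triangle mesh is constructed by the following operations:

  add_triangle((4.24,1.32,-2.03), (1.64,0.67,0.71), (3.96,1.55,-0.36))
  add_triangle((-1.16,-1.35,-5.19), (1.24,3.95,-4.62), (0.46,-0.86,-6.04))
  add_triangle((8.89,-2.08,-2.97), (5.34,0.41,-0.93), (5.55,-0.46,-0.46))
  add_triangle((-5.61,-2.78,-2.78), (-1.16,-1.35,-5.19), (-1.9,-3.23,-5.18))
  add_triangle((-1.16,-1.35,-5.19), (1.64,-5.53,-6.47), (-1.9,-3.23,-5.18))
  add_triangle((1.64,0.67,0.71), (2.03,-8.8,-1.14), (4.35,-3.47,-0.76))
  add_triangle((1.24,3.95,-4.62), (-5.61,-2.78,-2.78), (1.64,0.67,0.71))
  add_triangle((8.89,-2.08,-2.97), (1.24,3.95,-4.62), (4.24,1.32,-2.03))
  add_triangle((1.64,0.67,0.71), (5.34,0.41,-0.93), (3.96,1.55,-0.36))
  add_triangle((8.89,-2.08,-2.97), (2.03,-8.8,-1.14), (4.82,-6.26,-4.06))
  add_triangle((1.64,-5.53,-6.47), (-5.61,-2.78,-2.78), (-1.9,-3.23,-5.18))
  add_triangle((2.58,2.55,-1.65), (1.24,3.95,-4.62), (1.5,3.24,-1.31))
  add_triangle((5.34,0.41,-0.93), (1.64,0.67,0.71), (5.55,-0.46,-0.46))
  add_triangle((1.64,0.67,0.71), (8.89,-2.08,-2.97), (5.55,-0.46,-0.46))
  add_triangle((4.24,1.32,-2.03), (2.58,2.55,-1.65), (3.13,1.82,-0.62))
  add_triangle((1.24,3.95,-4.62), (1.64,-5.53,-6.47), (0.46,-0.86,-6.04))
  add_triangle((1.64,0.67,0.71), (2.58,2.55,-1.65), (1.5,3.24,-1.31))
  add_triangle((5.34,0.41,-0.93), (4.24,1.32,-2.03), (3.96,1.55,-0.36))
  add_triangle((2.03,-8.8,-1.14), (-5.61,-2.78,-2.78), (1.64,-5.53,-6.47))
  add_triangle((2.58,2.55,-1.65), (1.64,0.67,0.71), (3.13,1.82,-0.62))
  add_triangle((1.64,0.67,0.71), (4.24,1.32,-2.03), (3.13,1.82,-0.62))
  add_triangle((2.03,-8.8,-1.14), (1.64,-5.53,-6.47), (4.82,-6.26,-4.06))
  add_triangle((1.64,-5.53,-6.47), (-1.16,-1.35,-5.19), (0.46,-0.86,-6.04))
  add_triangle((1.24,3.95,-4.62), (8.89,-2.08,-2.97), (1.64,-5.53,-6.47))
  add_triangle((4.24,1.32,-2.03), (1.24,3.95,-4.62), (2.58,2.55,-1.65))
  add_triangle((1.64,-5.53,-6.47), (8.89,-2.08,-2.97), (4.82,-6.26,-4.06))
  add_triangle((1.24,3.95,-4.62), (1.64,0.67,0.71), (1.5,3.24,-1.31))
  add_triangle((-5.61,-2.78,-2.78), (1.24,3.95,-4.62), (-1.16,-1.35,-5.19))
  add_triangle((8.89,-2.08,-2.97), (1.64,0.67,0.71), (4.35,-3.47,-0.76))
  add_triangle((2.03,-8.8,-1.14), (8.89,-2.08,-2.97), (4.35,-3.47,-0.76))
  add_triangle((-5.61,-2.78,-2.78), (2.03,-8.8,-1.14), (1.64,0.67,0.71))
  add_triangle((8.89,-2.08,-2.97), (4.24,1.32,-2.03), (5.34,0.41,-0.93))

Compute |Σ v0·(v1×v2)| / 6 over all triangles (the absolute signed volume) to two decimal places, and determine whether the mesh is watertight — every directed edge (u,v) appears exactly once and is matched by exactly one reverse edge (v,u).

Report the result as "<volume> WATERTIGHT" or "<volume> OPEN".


Per-triangle v0·(v1×v2)/6:
  t1: -0.1621
  t2: +6.6678
  t3: +2.3668
  t4: +6.8032
  t5: +7.4955
  t6: +4.0616
  t7: -1.0186
  t8: +10.5533
  t9: +0.9444
  t10: +26.7054
  t11: +9.5530
  t12: +2.4812
  t13: +1.0305
  t14: -0.6138
  t15: +1.3323
  t16: +9.4421
  t17: +1.1858
  t18: +1.7240
  t19: +54.0454
  t20: +0.3982
  t21: +0.7944
  t22: +26.7521
  t23: +7.9213
  t24: +69.2744
  t25: +3.9255
  t26: +26.3541
  t27: -1.8589
  t28: +18.1873
  t29: +5.6528
  t30: +10.2293
  t31: -0.6552
  t32: +4.4339
Σ = +316.0069 → |volume| = 316.01

Directed edges: 96 total, each appears once with its reverse present → watertight.

316.01 WATERTIGHT


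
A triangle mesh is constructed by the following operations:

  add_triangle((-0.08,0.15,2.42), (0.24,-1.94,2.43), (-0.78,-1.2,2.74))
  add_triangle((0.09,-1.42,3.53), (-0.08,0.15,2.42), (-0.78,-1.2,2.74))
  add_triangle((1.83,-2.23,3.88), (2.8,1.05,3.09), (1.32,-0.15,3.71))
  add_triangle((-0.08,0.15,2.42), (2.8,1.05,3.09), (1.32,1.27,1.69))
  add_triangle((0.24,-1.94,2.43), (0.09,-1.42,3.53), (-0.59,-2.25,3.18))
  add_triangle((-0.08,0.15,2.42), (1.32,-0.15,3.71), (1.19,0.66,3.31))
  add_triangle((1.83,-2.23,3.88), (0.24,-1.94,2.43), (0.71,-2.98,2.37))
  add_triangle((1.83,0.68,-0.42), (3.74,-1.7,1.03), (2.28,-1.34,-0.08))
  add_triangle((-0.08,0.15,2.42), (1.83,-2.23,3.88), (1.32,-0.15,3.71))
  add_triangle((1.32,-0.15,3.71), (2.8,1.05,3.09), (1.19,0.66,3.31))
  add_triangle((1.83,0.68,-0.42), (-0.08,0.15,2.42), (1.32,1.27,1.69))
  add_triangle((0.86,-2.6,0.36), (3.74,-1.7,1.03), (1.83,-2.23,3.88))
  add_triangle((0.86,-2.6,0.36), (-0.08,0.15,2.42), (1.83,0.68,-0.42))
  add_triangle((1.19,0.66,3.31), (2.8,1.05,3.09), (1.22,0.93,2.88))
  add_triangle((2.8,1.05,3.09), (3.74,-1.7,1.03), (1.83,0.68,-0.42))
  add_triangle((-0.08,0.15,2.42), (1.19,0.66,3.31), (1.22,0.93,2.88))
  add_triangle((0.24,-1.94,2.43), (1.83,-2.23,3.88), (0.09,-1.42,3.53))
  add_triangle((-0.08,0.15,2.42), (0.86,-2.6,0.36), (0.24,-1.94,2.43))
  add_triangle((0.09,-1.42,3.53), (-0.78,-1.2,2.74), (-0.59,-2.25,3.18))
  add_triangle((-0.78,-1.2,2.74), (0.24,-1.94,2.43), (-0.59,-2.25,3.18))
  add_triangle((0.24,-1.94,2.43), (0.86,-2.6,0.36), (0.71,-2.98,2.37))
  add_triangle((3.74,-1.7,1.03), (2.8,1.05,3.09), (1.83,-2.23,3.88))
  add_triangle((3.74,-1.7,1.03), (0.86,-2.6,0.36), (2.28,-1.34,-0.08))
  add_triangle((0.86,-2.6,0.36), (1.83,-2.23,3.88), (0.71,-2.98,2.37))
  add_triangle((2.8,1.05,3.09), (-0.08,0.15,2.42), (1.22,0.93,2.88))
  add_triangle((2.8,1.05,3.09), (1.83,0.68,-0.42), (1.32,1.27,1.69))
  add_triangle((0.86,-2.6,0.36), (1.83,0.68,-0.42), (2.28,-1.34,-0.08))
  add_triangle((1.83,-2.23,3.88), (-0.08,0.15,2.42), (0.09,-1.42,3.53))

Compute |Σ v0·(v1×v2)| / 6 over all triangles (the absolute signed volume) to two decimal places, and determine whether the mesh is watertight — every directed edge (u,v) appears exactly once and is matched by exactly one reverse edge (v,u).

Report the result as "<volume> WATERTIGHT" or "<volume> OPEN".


Per-triangle v0·(v1×v2)/6:
  t1: -0.7583
  t2: +0.5699
  t3: +2.5065
  t4: +0.8876
  t5: +0.4817
  t6: +0.4638
  t7: +0.8047
  t8: +0.8420
  t9: +1.1374
  t10: +0.8258
  t11: -0.4617
  t12: +4.5414
  t13: -2.1691
  t14: +0.2873
  t15: +3.5230
  t16: +0.1526
  t17: +0.9102
  t18: -0.3964
  t19: +0.4468
  t20: -0.2387
  t21: +0.0825
  t22: +6.9089
  t23: +0.9981
  t24: +1.3532
  t25: -0.4243
  t26: +0.8816
  t27: +0.0229
  t28: +1.0884
Σ = +25.2677 → |volume| = 25.27

Directed edges: 84 total, each appears once with its reverse present → watertight.

25.27 WATERTIGHT


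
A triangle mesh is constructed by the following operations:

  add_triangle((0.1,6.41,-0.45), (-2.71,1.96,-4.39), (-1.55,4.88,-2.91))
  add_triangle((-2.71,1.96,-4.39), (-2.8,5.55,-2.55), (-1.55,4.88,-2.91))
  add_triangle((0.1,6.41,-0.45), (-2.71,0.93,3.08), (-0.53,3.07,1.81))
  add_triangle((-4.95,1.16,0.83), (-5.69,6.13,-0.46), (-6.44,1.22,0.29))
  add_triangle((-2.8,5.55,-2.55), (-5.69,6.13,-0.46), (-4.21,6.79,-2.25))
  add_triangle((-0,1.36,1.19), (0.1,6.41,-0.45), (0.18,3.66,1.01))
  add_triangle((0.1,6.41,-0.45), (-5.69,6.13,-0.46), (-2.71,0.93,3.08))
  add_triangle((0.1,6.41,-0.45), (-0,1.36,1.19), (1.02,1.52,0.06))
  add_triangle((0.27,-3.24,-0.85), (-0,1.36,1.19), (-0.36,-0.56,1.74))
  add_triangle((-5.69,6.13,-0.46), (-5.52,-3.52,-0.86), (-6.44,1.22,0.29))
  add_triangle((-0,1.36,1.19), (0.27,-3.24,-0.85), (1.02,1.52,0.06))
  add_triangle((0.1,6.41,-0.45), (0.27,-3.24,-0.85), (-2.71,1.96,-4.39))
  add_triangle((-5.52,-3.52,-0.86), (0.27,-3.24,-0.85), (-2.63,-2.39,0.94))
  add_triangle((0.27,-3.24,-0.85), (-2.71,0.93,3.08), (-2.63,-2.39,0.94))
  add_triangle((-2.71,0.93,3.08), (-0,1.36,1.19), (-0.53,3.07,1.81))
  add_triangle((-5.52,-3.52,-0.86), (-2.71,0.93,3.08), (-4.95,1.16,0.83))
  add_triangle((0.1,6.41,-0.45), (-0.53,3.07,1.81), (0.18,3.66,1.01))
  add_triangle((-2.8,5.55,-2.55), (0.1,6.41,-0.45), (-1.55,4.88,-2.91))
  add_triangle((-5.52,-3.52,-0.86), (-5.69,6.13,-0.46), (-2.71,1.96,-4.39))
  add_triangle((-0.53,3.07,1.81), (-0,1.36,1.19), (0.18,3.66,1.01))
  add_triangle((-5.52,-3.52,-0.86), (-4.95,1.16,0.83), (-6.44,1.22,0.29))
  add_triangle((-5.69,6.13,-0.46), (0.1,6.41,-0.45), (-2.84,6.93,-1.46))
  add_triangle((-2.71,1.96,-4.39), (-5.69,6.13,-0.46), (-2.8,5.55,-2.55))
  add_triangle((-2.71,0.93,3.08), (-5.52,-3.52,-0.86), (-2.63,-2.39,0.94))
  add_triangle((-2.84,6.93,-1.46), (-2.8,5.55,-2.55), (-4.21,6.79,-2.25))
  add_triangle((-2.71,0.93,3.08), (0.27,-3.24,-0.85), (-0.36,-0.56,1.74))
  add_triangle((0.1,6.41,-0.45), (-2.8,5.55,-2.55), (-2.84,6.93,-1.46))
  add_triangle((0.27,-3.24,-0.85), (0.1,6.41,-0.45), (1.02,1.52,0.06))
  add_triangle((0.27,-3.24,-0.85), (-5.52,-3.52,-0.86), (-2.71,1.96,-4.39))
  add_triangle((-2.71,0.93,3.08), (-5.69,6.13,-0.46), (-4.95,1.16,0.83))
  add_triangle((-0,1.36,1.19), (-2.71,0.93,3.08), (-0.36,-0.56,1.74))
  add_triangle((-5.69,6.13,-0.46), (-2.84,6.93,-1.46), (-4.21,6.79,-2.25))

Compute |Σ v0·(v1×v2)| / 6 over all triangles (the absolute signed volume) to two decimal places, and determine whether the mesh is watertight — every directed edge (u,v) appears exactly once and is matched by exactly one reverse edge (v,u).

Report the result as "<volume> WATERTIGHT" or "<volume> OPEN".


Per-triangle v0·(v1×v2)/6:
  t1: -0.1295
  t2: +4.0069
  t3: +3.9538
  t4: +3.4629
  t5: +0.3798
  t6: -0.1975
  t7: +19.5273
  t8: +1.3720
  t9: +0.2985
  t10: +9.5212
  t11: +0.5367
  t12: +4.6109
  t13: +4.8222
  t14: +2.1051
  t15: +0.8105
  t16: +9.9923
  t17: +1.0481
  t18: +4.1644
  t19: +37.0689
  t20: +0.2991
  t21: +2.7106
  t22: +5.9237
  t23: +12.1354
  t24: +5.5977
  t25: +1.7789
  t26: +2.0596
  t27: +3.8021
  t28: +1.2039
  t29: +15.4825
  t30: +10.7340
  t31: +1.1849
  t32: +4.3786
Σ = +174.6456 → |volume| = 174.65

Directed edges: 96 total, each appears once with its reverse present → watertight.

174.65 WATERTIGHT


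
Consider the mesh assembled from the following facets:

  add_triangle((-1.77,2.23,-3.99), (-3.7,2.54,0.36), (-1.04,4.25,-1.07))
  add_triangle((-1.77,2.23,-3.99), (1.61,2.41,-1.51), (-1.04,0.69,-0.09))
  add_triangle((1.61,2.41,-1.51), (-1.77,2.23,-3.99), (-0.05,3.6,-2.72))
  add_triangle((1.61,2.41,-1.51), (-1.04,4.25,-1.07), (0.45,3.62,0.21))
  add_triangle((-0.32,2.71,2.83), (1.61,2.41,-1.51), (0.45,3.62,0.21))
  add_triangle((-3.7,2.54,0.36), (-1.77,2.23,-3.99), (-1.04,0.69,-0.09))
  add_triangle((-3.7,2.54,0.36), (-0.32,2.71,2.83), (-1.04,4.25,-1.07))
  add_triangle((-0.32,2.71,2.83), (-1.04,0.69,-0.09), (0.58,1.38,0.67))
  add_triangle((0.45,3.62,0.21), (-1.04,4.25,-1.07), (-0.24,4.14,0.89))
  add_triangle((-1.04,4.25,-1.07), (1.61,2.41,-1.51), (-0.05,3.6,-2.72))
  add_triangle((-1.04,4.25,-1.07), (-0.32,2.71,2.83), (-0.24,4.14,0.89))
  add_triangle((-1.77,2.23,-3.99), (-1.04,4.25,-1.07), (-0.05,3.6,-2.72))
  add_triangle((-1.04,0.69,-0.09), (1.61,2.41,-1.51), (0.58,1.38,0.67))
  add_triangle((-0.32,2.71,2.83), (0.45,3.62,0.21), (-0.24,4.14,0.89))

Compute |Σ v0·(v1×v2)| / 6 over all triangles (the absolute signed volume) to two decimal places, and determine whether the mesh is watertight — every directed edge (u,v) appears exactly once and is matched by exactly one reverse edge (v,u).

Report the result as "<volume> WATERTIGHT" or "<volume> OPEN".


Per-triangle v0·(v1×v2)/6:
  t1: +8.3430
  t2: -2.0114
  t3: +1.9486
  t4: +2.6020
  t5: +1.4593
  t6: +0.1811
  t7: +7.9017
  t8: -0.6058
  t9: +1.2143
  t10: +2.2943
  t11: +1.4536
  t12: +3.5908
  t13: -0.8782
  t14: +0.9594
Σ = +28.4528 → |volume| = 28.45

Directed edges: 42 total; 6 unmatched, e.g. (-0.32,2.71,2.83)→(1.61,2.41,-1.51) → open.

28.45 OPEN


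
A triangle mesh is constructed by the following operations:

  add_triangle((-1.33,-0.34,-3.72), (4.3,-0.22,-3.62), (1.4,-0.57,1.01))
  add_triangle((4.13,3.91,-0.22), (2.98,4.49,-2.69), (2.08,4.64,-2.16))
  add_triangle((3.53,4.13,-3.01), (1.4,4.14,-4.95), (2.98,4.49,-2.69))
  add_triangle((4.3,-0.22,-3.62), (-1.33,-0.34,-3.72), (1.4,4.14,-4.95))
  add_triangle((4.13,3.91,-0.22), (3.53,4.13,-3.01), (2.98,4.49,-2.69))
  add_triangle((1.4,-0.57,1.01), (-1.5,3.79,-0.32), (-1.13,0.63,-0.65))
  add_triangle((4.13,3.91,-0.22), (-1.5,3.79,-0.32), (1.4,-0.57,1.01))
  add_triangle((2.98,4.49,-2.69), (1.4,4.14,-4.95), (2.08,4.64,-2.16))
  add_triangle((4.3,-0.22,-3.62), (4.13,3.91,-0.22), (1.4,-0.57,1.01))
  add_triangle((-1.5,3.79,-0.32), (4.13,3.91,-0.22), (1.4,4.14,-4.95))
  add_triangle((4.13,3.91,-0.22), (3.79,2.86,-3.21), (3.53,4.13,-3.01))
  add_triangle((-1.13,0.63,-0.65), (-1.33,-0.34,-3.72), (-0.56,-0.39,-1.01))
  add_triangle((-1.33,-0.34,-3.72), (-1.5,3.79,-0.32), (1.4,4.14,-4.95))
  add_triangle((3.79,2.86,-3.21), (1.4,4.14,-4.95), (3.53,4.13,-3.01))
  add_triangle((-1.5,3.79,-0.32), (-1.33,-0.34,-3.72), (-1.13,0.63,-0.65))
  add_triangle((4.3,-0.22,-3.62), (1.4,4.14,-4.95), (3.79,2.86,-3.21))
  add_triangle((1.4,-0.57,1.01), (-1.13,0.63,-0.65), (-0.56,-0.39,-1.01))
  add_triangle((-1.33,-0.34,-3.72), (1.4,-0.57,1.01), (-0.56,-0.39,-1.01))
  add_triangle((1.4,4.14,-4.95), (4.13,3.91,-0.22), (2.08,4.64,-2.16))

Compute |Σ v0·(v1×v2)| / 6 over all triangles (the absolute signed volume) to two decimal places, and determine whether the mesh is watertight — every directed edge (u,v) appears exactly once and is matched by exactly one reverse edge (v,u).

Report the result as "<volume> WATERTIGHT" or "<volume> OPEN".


Per-triangle v0·(v1×v2)/6:
  t1: +2.3686
  t2: +2.2997
  t3: +1.9983
  t4: +15.7106
  t5: +1.8684
  t6: +0.0923
  t7: +3.3679
  t8: +2.4725
  t9: +7.6275
  t10: +16.7099
  t11: +3.0460
  t12: +0.2507
  t13: +11.4510
  t14: +3.4469
  t15: +1.5332
  t16: +8.1958
  t17: -0.0002
  t18: +0.2734
  t19: -4.9929
Σ = +77.7196 → |volume| = 77.72

Directed edges: 57 total; 3 unmatched, e.g. (4.3,-0.22,-3.62)→(4.13,3.91,-0.22) → open.

77.72 OPEN


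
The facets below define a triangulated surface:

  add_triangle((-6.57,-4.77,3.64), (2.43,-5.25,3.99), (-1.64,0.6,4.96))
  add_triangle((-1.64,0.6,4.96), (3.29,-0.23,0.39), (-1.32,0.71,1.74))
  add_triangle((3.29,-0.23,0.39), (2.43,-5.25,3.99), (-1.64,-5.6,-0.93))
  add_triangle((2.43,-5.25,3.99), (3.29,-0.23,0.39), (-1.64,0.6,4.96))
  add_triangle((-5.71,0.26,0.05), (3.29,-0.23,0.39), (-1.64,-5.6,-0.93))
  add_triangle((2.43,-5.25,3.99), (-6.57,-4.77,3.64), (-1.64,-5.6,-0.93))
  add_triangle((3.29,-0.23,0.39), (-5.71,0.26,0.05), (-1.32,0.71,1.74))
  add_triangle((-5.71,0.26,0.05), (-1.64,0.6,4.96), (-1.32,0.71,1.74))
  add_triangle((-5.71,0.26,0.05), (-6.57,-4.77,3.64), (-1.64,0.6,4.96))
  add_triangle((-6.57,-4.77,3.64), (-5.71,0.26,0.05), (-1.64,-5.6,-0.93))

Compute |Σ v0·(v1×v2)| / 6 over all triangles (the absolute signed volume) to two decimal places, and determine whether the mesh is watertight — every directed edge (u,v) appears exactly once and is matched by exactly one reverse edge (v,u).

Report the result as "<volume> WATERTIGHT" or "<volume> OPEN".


Per-triangle v0·(v1×v2)/6:
  t1: +41.5805
  t2: +1.2412
  t3: +13.6492
  t4: +15.3433
  t5: -2.3338
  t6: +39.8864
  t7: -0.3909
  t8: +2.1947
  t9: +25.6495
  t10: +23.9025
Σ = +160.7226 → |volume| = 160.72

Directed edges: 30 total, each appears once with its reverse present → watertight.

160.72 WATERTIGHT


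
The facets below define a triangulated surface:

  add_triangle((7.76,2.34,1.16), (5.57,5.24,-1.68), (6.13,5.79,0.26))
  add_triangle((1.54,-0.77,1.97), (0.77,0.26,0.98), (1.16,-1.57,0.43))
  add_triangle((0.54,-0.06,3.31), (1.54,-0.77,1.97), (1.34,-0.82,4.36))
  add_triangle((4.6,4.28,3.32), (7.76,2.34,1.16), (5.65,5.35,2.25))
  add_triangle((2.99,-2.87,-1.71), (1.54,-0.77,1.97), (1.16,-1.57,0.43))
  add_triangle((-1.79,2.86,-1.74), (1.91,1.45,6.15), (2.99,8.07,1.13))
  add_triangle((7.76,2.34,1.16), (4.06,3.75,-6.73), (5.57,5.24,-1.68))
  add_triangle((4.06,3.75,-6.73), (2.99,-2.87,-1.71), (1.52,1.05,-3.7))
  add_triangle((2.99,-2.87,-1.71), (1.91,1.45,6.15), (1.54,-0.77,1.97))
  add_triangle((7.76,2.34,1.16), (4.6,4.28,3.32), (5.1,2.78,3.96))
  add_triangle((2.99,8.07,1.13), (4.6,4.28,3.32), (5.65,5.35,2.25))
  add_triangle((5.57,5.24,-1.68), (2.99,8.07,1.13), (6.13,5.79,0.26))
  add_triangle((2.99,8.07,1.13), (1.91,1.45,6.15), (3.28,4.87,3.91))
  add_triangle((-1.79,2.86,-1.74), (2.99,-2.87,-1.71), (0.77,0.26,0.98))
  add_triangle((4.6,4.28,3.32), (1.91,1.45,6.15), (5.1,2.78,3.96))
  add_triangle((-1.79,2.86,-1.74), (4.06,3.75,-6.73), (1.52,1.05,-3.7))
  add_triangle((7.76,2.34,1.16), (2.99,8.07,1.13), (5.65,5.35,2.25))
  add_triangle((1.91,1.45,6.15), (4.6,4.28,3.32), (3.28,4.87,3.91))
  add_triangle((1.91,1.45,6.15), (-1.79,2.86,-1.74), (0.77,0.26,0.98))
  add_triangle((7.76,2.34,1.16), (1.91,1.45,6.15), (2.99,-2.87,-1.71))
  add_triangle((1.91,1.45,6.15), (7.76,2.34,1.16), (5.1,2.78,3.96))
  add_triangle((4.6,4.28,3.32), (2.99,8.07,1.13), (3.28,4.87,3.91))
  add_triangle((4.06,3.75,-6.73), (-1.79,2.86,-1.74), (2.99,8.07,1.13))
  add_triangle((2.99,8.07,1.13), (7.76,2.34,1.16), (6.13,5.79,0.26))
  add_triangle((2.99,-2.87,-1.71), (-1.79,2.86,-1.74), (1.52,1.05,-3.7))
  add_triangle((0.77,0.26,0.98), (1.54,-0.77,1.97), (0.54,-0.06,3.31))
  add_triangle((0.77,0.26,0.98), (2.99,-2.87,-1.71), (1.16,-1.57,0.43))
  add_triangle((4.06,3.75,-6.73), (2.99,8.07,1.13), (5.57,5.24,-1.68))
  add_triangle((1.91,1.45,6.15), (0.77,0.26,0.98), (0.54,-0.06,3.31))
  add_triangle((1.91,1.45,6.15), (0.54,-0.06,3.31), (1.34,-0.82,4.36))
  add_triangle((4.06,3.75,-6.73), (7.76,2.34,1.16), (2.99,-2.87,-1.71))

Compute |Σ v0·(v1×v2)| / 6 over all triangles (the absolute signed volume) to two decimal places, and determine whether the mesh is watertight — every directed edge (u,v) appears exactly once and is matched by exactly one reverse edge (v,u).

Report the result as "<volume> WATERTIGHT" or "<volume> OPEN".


280.81 OPEN

Per-triangle v0·(v1×v2)/6:
  t1: +9.7863
  t2: -0.1757
  t3: -0.2435
  t4: +7.1555
  t5: +1.0345
  t6: +18.8413
  t7: +25.5770
  t8: +5.2757
  t9: +2.1084
  t10: +7.7350
  t11: +7.3369
  t12: +10.2485
  t13: +5.8428
  t14: -2.1842
  t15: +7.1190
  t16: +4.7323
  t17: +9.8086
  t18: +7.0380
  t19: -1.5979
  t20: +26.1685
  t21: +5.8064
  t22: +7.6873
  t23: +35.4957
  t24: +9.5669
  t25: +1.8448
  t26: -0.4339
  t27: -0.8675
  t28: +26.7376
  t29: -0.3866
  t30: +0.9122
  t31: +42.8351
Σ = +280.8051 → |volume| = 280.81

Directed edges: 93 total; 3 unmatched, e.g. (1.54,-0.77,1.97)→(1.34,-0.82,4.36) → open.


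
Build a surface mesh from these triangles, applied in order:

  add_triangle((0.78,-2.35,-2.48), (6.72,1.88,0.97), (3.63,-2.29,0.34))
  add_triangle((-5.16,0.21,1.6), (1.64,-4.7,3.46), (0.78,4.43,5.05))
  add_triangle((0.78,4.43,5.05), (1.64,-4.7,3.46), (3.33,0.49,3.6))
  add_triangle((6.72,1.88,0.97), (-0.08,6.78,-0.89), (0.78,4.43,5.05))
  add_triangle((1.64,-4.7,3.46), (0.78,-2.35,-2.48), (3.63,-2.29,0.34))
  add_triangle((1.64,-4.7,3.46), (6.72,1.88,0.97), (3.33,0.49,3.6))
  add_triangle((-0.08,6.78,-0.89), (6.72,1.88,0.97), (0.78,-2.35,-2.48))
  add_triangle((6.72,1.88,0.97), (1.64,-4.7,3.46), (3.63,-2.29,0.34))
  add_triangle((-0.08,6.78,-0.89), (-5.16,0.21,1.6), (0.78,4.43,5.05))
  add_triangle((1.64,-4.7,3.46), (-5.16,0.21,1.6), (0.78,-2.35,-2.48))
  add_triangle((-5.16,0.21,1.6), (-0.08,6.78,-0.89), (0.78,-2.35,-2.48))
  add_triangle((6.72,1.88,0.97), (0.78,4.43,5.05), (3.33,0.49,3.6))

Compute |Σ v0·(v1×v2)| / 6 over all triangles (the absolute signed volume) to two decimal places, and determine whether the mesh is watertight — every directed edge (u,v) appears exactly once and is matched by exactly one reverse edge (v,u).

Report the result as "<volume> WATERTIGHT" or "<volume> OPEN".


247.01 WATERTIGHT

Per-triangle v0·(v1×v2)/6:
  t1: +9.0691
  t2: +36.3136
  t3: +15.5771
  t4: +41.7603
  t5: +9.3781
  t6: +16.4288
  t7: +22.2789
  t8: +12.9962
  t9: +34.3512
  t10: +16.8301
  t11: +14.8677
  t12: +17.1565
Σ = +247.0077 → |volume| = 247.01

Directed edges: 36 total, each appears once with its reverse present → watertight.


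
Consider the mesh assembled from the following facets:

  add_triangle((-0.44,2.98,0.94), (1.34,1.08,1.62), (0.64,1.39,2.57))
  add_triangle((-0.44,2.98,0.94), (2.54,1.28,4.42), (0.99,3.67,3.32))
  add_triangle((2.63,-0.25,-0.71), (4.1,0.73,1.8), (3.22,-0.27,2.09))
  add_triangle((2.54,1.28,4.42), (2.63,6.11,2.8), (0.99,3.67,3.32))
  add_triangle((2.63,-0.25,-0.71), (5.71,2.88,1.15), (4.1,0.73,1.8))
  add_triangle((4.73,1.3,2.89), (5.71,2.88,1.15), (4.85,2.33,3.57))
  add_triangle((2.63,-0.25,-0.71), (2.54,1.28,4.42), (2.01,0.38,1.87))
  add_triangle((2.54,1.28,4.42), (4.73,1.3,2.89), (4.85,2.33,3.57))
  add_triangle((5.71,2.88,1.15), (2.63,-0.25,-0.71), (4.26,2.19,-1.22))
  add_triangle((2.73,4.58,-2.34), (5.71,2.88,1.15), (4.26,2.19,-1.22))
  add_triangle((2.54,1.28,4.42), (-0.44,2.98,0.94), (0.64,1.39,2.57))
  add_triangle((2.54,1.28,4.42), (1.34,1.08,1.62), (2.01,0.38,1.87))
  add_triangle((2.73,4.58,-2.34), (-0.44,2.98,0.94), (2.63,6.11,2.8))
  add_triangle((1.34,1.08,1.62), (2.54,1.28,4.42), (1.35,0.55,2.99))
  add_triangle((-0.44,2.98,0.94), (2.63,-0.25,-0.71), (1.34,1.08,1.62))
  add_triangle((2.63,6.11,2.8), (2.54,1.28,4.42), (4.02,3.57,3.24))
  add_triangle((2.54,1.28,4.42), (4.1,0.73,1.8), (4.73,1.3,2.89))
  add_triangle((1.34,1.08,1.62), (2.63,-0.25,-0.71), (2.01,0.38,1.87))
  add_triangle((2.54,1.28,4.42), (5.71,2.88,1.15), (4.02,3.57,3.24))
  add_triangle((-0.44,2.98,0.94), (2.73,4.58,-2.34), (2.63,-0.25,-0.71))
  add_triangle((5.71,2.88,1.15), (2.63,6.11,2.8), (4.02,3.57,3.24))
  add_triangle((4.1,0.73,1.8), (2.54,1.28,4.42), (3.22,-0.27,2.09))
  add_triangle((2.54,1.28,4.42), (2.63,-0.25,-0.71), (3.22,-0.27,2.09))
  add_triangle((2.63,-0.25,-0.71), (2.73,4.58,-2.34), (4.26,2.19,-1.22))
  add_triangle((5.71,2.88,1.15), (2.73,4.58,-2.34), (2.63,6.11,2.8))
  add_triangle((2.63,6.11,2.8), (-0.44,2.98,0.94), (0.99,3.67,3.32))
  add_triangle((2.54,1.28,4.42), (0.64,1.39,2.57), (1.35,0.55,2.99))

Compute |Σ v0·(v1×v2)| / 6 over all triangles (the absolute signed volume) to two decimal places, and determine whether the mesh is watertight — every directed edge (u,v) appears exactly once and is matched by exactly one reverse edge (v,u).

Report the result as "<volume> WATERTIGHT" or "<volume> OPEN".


Per-triangle v0·(v1×v2)/6:
  t1: -1.0504
  t2: +0.1248
  t3: +1.4065
  t4: +5.6202
  t5: +3.0402
  t6: +2.4651
  t7: +0.3309
  t8: +1.9760
  t9: +3.1664
  t10: +6.2204
  t11: +1.2031
  t12: -0.4696
  t13: +8.1159
  t14: -0.0705
  t15: -2.1177
  t16: +6.4453
  t17: +0.5738
  t18: -0.7808
  t19: +5.7396
  t20: -3.8066
  t21: +7.7312
  t22: +2.2871
  t23: -1.8928
  t24: +1.6749
  t25: +20.0758
  t26: +3.1294
  t27: +0.3699
Σ = +71.5081 → |volume| = 71.51

Directed edges: 81 total; 9 unmatched, e.g. (1.34,1.08,1.62)→(0.64,1.39,2.57) → open.

71.51 OPEN


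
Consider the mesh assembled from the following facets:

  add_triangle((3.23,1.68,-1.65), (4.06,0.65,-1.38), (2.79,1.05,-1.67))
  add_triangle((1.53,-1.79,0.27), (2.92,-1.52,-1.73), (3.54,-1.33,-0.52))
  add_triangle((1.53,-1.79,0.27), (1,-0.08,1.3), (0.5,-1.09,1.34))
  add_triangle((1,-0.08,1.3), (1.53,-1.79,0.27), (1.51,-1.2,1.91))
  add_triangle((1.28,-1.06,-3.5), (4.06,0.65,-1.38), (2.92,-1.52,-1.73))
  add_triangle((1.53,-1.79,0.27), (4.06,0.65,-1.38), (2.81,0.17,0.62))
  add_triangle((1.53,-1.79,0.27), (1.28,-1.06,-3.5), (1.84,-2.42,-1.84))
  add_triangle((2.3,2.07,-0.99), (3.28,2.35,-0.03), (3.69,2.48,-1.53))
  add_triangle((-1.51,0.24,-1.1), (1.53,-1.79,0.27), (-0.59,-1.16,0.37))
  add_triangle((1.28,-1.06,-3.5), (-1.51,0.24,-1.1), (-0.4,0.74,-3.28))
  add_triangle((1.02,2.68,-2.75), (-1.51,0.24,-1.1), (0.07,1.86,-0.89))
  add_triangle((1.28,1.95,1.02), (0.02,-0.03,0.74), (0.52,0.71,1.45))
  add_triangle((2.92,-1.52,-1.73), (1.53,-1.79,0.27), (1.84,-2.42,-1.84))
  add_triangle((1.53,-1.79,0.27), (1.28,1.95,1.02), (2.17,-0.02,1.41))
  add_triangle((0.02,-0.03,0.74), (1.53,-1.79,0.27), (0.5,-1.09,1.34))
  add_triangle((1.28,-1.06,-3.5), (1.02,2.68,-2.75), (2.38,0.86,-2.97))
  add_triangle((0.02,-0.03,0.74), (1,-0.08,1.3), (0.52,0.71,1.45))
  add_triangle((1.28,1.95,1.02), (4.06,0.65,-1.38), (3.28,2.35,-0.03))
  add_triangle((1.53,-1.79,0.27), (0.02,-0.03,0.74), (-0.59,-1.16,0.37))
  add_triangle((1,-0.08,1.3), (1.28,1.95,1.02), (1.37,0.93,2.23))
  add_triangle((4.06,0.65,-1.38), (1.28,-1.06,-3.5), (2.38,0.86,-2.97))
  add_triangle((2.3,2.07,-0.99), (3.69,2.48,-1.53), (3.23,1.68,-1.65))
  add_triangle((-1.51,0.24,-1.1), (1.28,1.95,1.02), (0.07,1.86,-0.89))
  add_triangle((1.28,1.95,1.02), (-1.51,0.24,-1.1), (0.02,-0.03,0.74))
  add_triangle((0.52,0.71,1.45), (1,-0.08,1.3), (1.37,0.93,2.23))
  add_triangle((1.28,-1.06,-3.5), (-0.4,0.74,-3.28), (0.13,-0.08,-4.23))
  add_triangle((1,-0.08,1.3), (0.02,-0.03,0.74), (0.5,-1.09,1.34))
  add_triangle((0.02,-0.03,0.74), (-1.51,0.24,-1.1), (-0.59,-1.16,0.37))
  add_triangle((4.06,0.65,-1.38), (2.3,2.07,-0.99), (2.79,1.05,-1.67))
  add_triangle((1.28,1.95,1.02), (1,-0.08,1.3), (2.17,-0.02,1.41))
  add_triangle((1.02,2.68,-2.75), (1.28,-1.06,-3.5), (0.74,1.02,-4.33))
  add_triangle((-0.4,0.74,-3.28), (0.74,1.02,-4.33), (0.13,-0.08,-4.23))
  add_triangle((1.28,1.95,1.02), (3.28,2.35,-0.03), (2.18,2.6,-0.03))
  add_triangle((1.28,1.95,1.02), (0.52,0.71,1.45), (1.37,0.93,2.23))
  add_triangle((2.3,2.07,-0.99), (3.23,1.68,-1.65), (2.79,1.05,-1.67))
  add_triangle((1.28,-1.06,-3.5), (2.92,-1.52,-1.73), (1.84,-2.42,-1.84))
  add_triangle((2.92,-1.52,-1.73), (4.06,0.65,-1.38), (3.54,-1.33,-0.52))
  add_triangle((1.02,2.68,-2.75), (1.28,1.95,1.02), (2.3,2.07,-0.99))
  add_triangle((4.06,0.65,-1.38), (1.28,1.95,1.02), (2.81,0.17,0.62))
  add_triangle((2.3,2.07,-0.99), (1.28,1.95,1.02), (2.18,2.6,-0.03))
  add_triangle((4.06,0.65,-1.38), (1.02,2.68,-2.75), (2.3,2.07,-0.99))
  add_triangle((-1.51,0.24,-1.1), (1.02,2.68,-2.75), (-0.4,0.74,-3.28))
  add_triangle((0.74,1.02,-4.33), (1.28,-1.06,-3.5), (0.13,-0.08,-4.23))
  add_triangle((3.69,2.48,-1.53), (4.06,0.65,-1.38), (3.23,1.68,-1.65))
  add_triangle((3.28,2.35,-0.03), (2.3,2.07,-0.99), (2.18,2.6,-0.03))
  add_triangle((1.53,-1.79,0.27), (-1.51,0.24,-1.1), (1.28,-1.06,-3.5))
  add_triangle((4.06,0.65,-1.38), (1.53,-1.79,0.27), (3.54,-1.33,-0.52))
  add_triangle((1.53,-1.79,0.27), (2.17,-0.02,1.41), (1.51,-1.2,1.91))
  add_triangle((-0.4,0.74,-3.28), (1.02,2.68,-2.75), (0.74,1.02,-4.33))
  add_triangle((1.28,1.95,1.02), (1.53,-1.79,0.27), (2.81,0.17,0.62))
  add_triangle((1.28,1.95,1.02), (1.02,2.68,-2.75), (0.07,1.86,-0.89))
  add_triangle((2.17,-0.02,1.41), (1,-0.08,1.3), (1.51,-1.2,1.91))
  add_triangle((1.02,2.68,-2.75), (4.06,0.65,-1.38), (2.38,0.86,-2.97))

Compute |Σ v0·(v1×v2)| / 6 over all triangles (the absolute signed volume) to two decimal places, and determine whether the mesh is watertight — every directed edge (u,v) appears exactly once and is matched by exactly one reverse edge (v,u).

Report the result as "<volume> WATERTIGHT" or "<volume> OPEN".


45.03 OPEN

Per-triangle v0·(v1×v2)/6:
  t1: +0.3425
  t2: +1.0563
  t3: +0.4926
  t4: -0.2945
  t5: +3.4907
  t6: +2.0193
  t7: -0.4955
  t8: +0.4320
  t9: +0.5778
  t10: +1.3988
  t11: +0.9718
  t12: -0.0007
  t13: +1.1998
  t14: +0.3929
  t15: -0.0927
  t16: +2.6366
  t17: +0.0931
  t18: +0.5157
  t19: +0.3467
  t20: +0.2652
  t21: +2.8430
  t22: +0.1111
  t23: +0.5512
  t24: +0.3937
  t25: +0.0779
  t26: -0.3121
  t27: +0.1217
  t28: +0.2235
  t29: -0.7460
  t30: +0.4662
  t31: +1.7480
  t32: +0.7322
  t33: +0.5912
  t34: +0.2357
  t35: +0.0752
  t36: +1.8073
  t37: +1.8654
  t38: +1.7680
  t39: +2.1355
  t40: -0.1063
  t41: +2.4129
  t42: +1.5430
  t43: +1.3360
  t44: +0.4888
  t45: +0.5476
  t46: +1.5434
  t47: +0.0732
  t48: +0.9072
  t49: +1.3958
  t50: +0.5910
  t51: +1.1055
  t52: +0.2551
  t53: +2.9013
Σ = +45.0315 → |volume| = 45.03

Directed edges: 159 total; 3 unmatched, e.g. (3.28,2.35,-0.03)→(3.69,2.48,-1.53) → open.


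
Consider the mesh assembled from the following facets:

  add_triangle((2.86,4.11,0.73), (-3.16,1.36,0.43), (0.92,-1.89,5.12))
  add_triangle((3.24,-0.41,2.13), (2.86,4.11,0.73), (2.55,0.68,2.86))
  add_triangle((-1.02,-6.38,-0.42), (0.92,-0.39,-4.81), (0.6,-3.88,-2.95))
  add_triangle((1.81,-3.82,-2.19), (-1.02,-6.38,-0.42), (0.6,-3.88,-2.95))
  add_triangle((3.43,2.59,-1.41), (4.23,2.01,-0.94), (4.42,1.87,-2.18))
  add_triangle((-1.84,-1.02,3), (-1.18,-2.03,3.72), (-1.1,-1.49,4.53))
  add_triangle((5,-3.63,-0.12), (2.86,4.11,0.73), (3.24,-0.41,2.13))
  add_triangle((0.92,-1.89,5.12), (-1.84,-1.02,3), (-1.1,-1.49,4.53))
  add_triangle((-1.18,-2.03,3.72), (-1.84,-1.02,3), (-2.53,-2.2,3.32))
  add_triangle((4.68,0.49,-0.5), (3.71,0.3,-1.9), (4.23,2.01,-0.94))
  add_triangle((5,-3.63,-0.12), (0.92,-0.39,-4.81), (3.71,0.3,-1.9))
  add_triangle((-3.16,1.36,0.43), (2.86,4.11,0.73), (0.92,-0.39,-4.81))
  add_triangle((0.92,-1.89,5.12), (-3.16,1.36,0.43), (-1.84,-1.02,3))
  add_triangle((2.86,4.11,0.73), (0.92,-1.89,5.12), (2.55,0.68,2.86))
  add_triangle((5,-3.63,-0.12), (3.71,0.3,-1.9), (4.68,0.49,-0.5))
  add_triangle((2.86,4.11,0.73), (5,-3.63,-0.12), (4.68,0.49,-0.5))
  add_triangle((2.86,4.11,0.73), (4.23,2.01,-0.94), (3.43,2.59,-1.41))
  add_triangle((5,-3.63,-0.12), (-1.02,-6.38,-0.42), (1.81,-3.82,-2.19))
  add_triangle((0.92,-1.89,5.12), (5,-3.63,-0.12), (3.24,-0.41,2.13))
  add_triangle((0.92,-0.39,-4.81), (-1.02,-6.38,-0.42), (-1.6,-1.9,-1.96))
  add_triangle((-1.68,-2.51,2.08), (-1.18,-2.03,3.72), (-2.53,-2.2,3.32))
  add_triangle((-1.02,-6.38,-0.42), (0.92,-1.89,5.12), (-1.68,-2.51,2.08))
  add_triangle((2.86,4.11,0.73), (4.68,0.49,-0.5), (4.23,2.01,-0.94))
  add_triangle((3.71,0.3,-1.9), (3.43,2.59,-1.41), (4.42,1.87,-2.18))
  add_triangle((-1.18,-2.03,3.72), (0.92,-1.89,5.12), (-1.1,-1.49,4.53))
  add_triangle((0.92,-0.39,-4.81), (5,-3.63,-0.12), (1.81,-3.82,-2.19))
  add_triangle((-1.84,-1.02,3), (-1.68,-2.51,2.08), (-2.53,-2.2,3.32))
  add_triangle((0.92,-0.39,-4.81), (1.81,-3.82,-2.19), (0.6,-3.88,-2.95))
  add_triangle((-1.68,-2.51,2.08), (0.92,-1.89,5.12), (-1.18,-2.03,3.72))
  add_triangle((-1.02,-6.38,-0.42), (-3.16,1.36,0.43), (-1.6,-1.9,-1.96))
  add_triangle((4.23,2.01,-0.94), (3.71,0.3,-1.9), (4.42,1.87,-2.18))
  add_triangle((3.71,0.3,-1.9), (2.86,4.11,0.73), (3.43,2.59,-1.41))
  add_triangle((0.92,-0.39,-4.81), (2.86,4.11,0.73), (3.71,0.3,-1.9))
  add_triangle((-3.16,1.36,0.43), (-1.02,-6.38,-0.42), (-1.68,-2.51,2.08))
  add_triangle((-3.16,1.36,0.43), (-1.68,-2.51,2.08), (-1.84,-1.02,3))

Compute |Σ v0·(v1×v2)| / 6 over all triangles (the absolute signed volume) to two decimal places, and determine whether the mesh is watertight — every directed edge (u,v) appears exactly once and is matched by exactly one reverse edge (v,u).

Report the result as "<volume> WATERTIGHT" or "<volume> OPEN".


171.56 OPEN

Per-triangle v0·(v1×v2)/6:
  t1: +15.6347
  t2: +3.4810
  t3: +3.3935
  t4: +4.4205
  t5: +0.9159
  t6: +0.6698
  t7: +10.0890
  t8: -0.2271
  t9: +0.7789
  t10: +1.8716
  t11: +11.5243
  t12: +13.1813
  t13: +2.8417
  t14: +3.5673
  t15: +4.8999
  t16: +4.5860
  t17: +2.1807
  t18: +11.8090
  t19: +10.5710
  t20: +8.5111
  t21: +1.0134
  t22: +10.0487
  t23: +2.7165
  t24: -0.2046
  t25: +1.3601
  t26: +10.4957
  t27: -0.2285
  t28: +3.9559
  t29: +1.5970
  t30: +7.0591
  t31: +1.0607
  t32: -2.3071
  t33: +9.7759
  t34: +7.6005
  t35: +2.9151
Σ = +171.5584 → |volume| = 171.56

Directed edges: 105 total; 9 unmatched, e.g. (2.55,0.68,2.86)→(3.24,-0.41,2.13) → open.


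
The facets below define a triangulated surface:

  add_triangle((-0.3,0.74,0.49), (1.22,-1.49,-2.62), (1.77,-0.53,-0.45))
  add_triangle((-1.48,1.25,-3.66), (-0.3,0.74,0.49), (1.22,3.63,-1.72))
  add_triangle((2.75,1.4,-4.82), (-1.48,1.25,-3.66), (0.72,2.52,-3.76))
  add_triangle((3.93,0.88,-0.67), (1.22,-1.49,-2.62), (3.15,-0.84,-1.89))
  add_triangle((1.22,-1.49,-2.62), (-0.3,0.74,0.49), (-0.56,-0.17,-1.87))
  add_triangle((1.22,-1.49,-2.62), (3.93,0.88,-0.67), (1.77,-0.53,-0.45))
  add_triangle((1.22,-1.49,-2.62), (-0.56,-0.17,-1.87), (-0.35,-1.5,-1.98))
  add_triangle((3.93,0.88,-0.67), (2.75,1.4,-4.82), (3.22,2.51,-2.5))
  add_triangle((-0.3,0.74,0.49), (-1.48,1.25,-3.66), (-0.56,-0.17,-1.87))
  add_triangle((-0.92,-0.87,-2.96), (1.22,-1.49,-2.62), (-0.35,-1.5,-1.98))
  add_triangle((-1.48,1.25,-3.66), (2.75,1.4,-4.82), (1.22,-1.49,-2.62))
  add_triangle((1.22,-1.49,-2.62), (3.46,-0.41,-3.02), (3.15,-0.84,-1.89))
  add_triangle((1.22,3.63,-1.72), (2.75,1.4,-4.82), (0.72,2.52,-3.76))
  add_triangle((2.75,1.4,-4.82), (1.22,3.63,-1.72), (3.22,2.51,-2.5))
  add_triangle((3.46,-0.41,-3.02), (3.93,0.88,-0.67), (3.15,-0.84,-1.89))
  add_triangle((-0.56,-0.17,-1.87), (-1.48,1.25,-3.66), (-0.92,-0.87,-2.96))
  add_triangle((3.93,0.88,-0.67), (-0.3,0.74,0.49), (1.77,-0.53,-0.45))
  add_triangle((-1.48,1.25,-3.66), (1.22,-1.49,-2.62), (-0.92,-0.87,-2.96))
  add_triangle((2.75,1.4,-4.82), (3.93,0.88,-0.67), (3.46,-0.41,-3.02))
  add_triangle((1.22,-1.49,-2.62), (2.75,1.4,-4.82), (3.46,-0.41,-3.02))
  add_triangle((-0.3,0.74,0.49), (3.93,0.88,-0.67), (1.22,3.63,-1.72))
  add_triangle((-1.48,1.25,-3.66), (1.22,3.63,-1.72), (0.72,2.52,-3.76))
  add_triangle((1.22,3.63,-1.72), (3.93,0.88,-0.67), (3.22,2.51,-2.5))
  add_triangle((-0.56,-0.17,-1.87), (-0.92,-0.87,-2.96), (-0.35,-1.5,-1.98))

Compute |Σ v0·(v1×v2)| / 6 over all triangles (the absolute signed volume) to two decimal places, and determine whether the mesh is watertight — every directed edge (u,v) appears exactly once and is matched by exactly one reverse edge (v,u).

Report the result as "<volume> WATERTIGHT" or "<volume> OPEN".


44.36 WATERTIGHT

Per-triangle v0·(v1×v2)/6:
  t1: -0.3058
  t2: +1.9847
  t3: +3.8789
  t4: -0.8789
  t5: -0.2602
  t6: +1.2923
  t7: -0.7299
  t8: +4.0964
  t9: +0.1371
  t10: +0.8271
  t11: +6.4936
  t12: +1.0854
  t13: +3.8579
  t14: +4.1686
  t15: +1.4098
  t16: -0.0885
  t17: +0.1879
  t18: +2.2125
  t19: +4.6249
  t20: +3.4251
  t21: +1.7643
  t22: +2.7141
  t23: +2.5180
  t24: -0.0593
Σ = +44.3562 → |volume| = 44.36

Directed edges: 72 total, each appears once with its reverse present → watertight.


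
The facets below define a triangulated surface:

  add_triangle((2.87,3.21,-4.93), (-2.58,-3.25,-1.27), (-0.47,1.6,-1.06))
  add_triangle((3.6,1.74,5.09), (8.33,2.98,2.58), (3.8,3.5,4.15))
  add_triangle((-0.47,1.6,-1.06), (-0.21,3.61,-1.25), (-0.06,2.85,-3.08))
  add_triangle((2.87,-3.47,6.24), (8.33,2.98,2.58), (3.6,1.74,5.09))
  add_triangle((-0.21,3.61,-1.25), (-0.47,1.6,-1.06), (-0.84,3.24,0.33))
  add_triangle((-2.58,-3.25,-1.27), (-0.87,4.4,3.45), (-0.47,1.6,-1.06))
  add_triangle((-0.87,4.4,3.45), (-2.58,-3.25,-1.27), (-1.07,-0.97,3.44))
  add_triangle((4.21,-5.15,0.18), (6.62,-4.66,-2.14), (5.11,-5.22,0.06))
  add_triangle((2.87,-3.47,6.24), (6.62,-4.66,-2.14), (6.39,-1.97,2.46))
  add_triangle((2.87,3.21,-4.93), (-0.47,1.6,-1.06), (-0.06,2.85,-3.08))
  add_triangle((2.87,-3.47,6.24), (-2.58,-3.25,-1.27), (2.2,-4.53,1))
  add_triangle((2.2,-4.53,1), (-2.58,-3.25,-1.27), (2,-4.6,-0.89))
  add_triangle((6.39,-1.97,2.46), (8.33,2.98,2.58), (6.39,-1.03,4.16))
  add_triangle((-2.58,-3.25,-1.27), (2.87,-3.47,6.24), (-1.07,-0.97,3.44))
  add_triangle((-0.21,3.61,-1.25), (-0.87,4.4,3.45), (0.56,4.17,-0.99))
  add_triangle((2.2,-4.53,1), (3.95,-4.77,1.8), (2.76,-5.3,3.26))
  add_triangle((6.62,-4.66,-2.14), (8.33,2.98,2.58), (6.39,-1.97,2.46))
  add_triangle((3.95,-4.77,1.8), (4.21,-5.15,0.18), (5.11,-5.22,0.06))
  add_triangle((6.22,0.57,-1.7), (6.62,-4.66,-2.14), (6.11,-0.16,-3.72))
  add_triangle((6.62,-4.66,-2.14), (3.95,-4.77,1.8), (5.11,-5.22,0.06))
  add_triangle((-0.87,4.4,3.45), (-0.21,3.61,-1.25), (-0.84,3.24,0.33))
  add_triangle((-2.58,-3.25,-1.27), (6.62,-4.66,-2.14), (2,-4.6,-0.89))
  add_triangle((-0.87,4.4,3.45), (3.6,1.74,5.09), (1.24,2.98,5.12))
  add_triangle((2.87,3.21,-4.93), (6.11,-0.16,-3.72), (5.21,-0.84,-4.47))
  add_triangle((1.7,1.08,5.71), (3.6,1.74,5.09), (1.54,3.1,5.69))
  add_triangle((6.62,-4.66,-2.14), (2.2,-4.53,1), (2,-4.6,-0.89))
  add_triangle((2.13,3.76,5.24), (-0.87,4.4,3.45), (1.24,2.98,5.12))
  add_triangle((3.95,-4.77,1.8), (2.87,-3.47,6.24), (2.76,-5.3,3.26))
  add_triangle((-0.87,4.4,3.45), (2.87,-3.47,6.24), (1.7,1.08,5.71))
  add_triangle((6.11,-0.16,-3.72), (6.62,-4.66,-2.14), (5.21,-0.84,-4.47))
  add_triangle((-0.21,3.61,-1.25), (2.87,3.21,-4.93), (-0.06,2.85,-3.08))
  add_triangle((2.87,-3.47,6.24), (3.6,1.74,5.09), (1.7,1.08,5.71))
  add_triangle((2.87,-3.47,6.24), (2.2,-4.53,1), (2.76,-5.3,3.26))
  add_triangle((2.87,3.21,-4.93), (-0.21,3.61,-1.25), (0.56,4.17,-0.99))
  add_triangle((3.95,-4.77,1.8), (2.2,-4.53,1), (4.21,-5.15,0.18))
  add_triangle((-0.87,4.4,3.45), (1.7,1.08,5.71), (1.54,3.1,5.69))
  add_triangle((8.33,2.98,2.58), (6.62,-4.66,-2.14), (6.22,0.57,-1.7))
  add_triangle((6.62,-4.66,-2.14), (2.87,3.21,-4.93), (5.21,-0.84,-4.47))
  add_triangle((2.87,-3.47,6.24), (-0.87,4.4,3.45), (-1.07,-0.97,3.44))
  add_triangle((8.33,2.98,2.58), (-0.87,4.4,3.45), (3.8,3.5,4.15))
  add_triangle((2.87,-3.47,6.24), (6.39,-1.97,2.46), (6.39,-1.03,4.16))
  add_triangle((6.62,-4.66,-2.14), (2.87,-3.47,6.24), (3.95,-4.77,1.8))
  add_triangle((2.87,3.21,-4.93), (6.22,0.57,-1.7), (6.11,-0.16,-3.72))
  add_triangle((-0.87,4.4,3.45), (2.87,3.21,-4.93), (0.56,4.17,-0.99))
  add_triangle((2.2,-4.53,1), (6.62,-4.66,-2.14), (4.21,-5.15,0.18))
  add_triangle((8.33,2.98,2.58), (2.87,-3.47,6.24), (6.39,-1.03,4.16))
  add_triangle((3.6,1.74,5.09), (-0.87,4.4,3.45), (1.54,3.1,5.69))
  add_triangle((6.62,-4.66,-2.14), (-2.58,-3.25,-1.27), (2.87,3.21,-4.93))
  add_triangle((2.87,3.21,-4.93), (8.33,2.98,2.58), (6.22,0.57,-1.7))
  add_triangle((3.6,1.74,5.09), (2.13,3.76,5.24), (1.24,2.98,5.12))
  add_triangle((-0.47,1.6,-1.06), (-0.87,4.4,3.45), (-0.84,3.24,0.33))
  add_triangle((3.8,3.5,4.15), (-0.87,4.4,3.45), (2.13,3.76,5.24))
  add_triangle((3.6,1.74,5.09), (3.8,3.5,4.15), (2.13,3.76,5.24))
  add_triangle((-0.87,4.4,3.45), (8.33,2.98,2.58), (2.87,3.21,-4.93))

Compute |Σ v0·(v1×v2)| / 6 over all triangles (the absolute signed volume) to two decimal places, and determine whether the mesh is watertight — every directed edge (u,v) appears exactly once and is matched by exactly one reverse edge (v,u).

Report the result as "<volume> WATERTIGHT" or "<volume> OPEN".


457.94 WATERTIGHT

Per-triangle v0·(v1×v2)/6:
  t1: +6.1230
  t2: +9.9468
  t3: +0.5069
  t4: +28.1746
  t5: +0.5276
  t6: +5.6139
  t7: +8.7442
  t8: +1.3705
  t9: +27.2322
  t10: -0.6309
  t11: +15.4082
  t12: +5.6312
  t13: +10.6724
  t14: +12.8696
  t15: +2.5693
  t16: +2.4726
  t17: +29.4518
  t18: +1.1868
  t19: +10.9461
  t20: +1.7519
  t21: +1.4132
  t22: +6.0494
  t23: -3.0527
  t24: +6.6224
  t25: +4.1288
  t26: +6.8277
  t27: +2.7909
  t28: +6.3814
  t29: +4.7859
  t30: +7.2847
  t31: +3.6065
  t32: +9.9740
  t33: -1.1006
  t34: +2.6787
  t35: +2.1439
  t36: +3.1045
  t37: +25.7565
  t38: -3.5906
  t39: +15.0189
  t40: +8.3924
  t41: +9.8213
  t42: +10.8121
  t43: +9.3570
  t44: +3.3868
  t45: +0.9408
  t46: +11.0197
  t47: +3.5447
  t48: +34.5128
  t49: +24.3637
  t50: +2.3327
  t51: -0.0893
  t52: +4.5876
  t53: +4.2272
  t54: +49.3342
Σ = +457.9357 → |volume| = 457.94

Directed edges: 162 total, each appears once with its reverse present → watertight.


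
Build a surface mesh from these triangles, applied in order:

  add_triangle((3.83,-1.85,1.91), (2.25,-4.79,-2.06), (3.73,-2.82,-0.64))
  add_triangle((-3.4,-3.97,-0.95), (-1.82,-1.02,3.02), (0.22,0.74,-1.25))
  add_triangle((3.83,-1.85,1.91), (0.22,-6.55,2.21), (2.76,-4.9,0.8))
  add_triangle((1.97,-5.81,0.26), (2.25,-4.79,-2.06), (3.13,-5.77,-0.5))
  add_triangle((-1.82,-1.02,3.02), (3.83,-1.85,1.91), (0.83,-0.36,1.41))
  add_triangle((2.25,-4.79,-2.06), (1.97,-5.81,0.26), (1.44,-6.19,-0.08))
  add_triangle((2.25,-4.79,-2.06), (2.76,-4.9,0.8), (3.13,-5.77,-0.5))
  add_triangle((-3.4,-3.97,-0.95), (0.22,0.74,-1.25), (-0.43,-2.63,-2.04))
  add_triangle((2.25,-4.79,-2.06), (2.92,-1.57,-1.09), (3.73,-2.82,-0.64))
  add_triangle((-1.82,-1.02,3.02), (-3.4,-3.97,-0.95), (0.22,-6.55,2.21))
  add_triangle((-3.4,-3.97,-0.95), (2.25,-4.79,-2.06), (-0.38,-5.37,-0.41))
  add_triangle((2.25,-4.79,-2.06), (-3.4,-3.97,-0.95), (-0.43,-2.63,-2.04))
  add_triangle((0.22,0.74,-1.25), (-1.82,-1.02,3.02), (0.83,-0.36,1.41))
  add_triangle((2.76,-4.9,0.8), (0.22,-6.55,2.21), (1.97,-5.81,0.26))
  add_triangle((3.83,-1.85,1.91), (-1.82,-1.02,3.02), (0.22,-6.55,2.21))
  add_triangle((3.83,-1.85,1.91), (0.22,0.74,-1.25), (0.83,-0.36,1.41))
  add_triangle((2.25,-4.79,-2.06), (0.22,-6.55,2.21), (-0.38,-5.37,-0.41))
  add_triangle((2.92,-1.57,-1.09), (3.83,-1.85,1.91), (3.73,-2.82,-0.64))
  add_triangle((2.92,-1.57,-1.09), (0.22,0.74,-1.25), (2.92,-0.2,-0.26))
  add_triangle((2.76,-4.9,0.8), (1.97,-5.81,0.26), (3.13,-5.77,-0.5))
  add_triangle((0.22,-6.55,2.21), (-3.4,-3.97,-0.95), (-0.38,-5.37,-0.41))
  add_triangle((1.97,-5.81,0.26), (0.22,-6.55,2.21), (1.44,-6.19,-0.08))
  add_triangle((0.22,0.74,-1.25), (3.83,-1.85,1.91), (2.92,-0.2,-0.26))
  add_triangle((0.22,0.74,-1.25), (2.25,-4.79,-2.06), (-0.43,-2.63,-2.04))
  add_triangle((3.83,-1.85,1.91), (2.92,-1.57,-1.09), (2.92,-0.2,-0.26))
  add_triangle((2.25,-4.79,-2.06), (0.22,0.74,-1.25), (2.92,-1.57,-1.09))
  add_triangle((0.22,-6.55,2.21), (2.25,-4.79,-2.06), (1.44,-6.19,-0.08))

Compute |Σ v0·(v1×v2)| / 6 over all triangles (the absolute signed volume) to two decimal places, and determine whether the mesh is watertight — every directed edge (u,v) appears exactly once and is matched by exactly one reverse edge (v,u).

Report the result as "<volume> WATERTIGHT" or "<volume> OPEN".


92.65 OPEN

Per-triangle v0·(v1×v2)/6:
  t1: +3.8416
  t2: +1.7873
  t3: +7.1529
  t4: +2.1251
  t5: +1.3101
  t6: +1.6674
  t7: -0.2490
  t8: +2.1070
  t9: +1.7945
  t10: +14.9558
  t11: +6.2286
  t12: +4.8273
  t13: +0.2999
  t14: +3.1643
  t15: +13.6092
  t16: +0.5736
  t17: +7.3161
  t18: +1.4004
  t19: +1.1254
  t20: +1.4665
  t21: +7.1697
  t22: +1.9147
  t23: -0.1235
  t24: +2.4969
  t25: +2.1421
  t26: +2.5445
  t27: -0.0010
Σ = +92.6471 → |volume| = 92.65

Directed edges: 81 total; 3 unmatched, e.g. (3.83,-1.85,1.91)→(2.25,-4.79,-2.06) → open.
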